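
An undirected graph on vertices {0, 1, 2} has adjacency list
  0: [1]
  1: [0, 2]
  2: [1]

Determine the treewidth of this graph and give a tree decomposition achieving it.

Each bag holds 2 vertices, so the decomposition has width 1, which upper-bounds the treewidth. Any graph with an edge has treewidth ≥ 1, and G has the edge 1–0. Combining the bounds, tw(G) = 1.

Treewidth 1.
One optimal decomposition is:
Bags: B1 = {0, 1}  B2 = {1, 2}
Tree: B1–B2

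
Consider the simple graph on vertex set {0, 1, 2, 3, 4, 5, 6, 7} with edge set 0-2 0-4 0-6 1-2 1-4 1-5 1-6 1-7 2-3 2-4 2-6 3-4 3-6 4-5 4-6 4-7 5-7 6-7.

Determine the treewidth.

A width-3 tree decomposition is:
Bags: B1 = {1, 2, 4, 6}  B2 = {1, 4, 6, 7}  B3 = {1, 4, 5, 7}  B4 = {2, 3, 4, 6}  B5 = {0, 2, 4, 6}
Tree: B1–B2, B2–B3, B1–B4, B4–B5
Every bag has size at most 4, so the width is 4 − 1 = 3 and tw(G) ≤ 3. Conversely, {1, 4, 5, 7} is a clique of size 4, and the vertices of any clique must share a bag in every tree decomposition; so some bag has ≥ 4 vertices and tw(G) ≥ 3. The upper and lower bounds meet at 3, so that is the treewidth.

3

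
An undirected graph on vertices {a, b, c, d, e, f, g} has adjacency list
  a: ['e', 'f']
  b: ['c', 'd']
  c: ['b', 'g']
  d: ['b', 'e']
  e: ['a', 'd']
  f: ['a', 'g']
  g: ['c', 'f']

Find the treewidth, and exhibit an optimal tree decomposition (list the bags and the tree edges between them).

The largest bag has 3 vertices, giving width 2; this decomposition certifies tw(G) ≤ 2. Since b–c–g–f–a–e–d–b is a cycle in G, G is not acyclic. Forests are exactly the graphs of treewidth ≤ 1, so tw(G) ≥ 2. Therefore the treewidth is 2.

Treewidth 2.
One optimal decomposition is:
Bags: B1 = {b, c, g}  B2 = {b, f, g}  B3 = {a, b, f}  B4 = {a, b, e}  B5 = {b, d, e}
Tree: B1–B2, B2–B3, B3–B4, B4–B5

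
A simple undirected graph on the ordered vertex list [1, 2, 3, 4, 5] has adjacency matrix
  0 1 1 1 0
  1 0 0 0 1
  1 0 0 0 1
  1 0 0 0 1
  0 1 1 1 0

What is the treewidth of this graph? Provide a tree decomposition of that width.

The largest bag has 3 vertices, giving width 2; this decomposition certifies tw(G) ≤ 2. The edges 5–4–1–2–5 form a cycle, so G is not a tree and its treewidth is at least 2. Combining the bounds, tw(G) = 2.

Treewidth 2.
One optimal decomposition is:
Bags: B1 = {1, 4, 5}  B2 = {1, 2, 5}  B3 = {1, 3, 5}
Tree: B1–B2, B2–B3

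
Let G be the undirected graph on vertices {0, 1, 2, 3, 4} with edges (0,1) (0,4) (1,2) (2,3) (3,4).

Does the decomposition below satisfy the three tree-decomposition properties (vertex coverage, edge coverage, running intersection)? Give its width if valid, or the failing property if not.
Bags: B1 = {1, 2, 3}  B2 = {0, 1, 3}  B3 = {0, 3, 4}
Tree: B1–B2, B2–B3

Checking the three conditions: (i) the bags cover all of {0, 1, 2, 3, 4}; (ii) for each edge, some bag contains both endpoints; (iii) the bags containing any fixed vertex form a subtree. All hold, so the decomposition is valid with width 3 − 1 = 2.

Yes; width 2.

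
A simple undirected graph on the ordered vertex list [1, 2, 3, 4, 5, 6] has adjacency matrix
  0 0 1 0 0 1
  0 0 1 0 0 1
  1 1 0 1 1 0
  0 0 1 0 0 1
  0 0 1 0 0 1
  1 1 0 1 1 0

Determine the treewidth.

2

A width-2 tree decomposition is:
Bags: B1 = {3, 5, 6}  B2 = {1, 3, 6}  B3 = {2, 3, 6}  B4 = {3, 4, 6}
Tree: B1–B2, B2–B3, B3–B4
The largest bag has 3 vertices, giving width 2; this decomposition certifies tw(G) ≤ 2. Since 3–5–6–1–3 is a cycle in G, G is not acyclic. Forests are exactly the graphs of treewidth ≤ 1, so tw(G) ≥ 2. Hence tw(G) = 2 exactly.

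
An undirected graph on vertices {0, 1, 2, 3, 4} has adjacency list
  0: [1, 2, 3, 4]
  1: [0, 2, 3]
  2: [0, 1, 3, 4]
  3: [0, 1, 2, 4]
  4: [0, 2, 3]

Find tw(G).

3

A width-3 tree decomposition is:
Bags: B1 = {0, 1, 2, 3}  B2 = {0, 2, 3, 4}
Tree: B1–B2
The largest bag has 4 vertices, giving width 3; this decomposition certifies tw(G) ≤ 3. For the lower bound, the 4 vertices {0, 1, 2, 3} are pairwise adjacent, and any tree decomposition puts a clique entirely inside one bag — forcing width ≥ 3. Combining the bounds, tw(G) = 3.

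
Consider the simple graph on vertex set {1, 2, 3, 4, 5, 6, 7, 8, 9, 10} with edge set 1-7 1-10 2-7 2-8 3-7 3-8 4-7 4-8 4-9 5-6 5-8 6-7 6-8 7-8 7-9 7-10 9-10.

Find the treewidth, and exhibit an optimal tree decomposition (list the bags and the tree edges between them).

Treewidth 2.
Bags: B1 = {4, 7, 8}  B2 = {6, 7, 8}  B3 = {3, 7, 8}  B4 = {2, 7, 8}  B5 = {5, 6, 8}  B6 = {4, 7, 9}  B7 = {7, 9, 10}  B8 = {1, 7, 10}
Tree: B1–B2, B1–B3, B2–B4, B2–B5, B1–B6, B6–B7, B7–B8

The largest bag has 3 vertices, giving width 2; this decomposition certifies tw(G) ≤ 2. For the lower bound, the 3 vertices {5, 6, 8} are pairwise adjacent, and any tree decomposition puts a clique entirely inside one bag — forcing width ≥ 2. Combining the bounds, tw(G) = 2.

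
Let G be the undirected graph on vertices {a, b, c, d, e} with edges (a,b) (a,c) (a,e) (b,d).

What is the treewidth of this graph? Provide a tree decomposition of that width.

The largest bag has 2 vertices, giving width 1; this decomposition certifies tw(G) ≤ 1. Any graph with an edge has treewidth ≥ 1, and G has the edge a–e. Hence tw(G) = 1 exactly.

Treewidth 1.
One optimal decomposition is:
Bags: B1 = {a, e}  B2 = {a, b}  B3 = {a, c}  B4 = {b, d}
Tree: B1–B2, B2–B3, B2–B4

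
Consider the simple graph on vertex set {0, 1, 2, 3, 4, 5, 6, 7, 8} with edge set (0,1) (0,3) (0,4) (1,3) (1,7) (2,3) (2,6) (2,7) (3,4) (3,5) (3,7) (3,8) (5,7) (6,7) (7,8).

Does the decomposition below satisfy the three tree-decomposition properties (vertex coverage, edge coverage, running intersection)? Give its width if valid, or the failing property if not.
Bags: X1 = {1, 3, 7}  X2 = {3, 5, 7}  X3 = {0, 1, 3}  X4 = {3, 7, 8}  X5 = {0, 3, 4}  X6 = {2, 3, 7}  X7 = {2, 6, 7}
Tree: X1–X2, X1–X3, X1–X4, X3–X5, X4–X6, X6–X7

Vertex coverage: the bags together contain {0, 1, 2, 3, 4, 5, 6, 7, 8}, the full vertex set. Edge coverage: each edge of G has both endpoints in at least one bag. Running intersection: for every vertex, the bags containing it form a connected subtree. All three properties hold, so this is a valid tree decomposition of width max|bag| − 1 = 2, and hence tw(G) ≤ 2.

Yes; width 2.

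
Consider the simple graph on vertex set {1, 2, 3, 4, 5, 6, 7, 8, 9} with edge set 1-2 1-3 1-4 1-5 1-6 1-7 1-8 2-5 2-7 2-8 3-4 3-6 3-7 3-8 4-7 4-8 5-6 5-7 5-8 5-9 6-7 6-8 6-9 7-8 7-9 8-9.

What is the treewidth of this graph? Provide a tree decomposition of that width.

Treewidth 4.
Bags: B1 = {1, 2, 5, 7, 8}  B2 = {1, 5, 6, 7, 8}  B3 = {1, 3, 6, 7, 8}  B4 = {1, 3, 4, 7, 8}  B5 = {5, 6, 7, 8, 9}
Tree: B1–B2, B2–B3, B3–B4, B2–B5

The largest bag has 5 vertices, giving width 4; this decomposition certifies tw(G) ≤ 4. Conversely, {1, 2, 5, 7, 8} is a clique of size 5, and the vertices of any clique must share a bag in every tree decomposition; so some bag has ≥ 5 vertices and tw(G) ≥ 4. Therefore the treewidth is 4.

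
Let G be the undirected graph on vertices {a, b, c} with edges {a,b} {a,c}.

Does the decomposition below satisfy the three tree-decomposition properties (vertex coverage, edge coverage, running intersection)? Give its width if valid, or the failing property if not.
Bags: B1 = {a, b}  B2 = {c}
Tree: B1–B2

A tree decomposition must satisfy three properties: every vertex lies in some bag; for every edge, both endpoints lie together in some bag; and for every vertex, the bags containing it form a connected subtree. Here edge (a,c) lies in no bag, so the decomposition is invalid.

No — edge (a,c) lies in no bag.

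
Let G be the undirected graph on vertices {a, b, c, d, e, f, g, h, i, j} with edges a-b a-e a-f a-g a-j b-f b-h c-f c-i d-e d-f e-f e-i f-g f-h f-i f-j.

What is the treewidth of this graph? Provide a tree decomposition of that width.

Each bag holds 3 vertices, so the decomposition has width 2, which upper-bounds the treewidth. Conversely, {d, e, f} is a clique of size 3, and the vertices of any clique must share a bag in every tree decomposition; so some bag has ≥ 3 vertices and tw(G) ≥ 2. Hence tw(G) = 2 exactly.

Treewidth 2.
One such decomposition:
Bags: B1 = {a, f, j}  B2 = {a, b, f}  B3 = {a, f, g}  B4 = {a, e, f}  B5 = {b, f, h}  B6 = {e, f, i}  B7 = {d, e, f}  B8 = {c, f, i}
Tree: B1–B2, B2–B3, B2–B4, B2–B5, B4–B6, B4–B7, B6–B8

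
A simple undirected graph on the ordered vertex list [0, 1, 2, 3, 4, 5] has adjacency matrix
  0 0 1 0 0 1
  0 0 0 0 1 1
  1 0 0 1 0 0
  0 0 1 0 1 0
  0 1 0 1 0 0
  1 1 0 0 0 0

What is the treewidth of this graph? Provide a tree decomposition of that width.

Treewidth 2.
Bags: B1 = {0, 1, 5}  B2 = {0, 1, 4}  B3 = {0, 3, 4}  B4 = {0, 2, 3}
Tree: B1–B2, B2–B3, B3–B4

Every bag has size at most 3, so the width is 3 − 1 = 2 and tw(G) ≤ 2. Since 0–5–1–4–3–2–0 is a cycle in G, G is not acyclic. Forests are exactly the graphs of treewidth ≤ 1, so tw(G) ≥ 2. The upper and lower bounds meet at 2, so that is the treewidth.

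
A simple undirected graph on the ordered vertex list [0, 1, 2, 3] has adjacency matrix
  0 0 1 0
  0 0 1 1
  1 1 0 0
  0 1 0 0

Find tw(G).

A width-1 tree decomposition is:
Bags: B1 = {1, 3}  B2 = {1, 2}  B3 = {0, 2}
Tree: B1–B2, B2–B3
Every bag has size at most 2, so the width is 2 − 1 = 1 and tw(G) ≤ 1. Since G has at least one edge (e.g. 3–1), it is not an edgeless graph, so tw(G) ≥ 1. Therefore the treewidth is 1.

1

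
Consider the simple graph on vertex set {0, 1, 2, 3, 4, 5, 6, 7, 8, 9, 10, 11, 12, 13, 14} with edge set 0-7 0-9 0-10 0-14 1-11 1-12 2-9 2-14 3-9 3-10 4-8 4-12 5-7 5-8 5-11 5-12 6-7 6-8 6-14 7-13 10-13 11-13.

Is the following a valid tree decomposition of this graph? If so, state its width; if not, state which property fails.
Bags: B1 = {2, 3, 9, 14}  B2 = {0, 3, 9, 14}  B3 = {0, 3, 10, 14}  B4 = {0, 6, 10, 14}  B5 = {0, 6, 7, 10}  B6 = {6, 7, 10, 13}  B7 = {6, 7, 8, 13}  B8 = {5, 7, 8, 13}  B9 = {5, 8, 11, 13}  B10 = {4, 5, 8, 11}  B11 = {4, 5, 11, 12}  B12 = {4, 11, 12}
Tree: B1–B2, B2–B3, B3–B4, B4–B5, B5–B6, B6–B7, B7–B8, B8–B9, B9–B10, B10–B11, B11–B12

A tree decomposition must satisfy three properties: every vertex lies in some bag; for every edge, both endpoints lie together in some bag; and for every vertex, the bags containing it form a connected subtree. Here vertex 1 appears in no bag, so the decomposition is invalid.

No — vertex 1 appears in no bag.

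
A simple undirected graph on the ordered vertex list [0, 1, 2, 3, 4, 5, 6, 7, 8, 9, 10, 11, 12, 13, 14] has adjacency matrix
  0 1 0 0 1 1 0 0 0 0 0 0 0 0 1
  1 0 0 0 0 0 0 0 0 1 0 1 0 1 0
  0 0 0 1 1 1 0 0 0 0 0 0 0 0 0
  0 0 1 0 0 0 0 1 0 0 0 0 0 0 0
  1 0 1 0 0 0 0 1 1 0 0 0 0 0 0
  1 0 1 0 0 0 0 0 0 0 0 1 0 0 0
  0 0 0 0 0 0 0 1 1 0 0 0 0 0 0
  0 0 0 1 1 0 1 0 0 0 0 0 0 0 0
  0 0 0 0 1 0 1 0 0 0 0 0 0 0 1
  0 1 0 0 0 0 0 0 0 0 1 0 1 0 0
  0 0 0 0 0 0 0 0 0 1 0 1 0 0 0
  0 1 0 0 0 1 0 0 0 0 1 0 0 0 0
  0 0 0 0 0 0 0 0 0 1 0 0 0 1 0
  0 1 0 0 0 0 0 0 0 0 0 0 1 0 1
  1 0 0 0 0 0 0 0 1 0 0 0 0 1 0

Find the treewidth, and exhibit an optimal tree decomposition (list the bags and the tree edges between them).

Every bag has size at most 4, so the width is 4 − 1 = 3 and tw(G) ≤ 3. For the lower bound: the 4 vertex sets {9,10,12}, {13}, {1}, {0,5,11,14} are disjoint, each induces a connected subgraph, and every pair is joined by at least one edge of G. Contracting each set to a single vertex therefore yields K_{4} as a minor, and since treewidth is minor-monotone, tw(G) ≥ tw(K_{4}) = 3. The upper and lower bounds meet at 3, so that is the treewidth.

Treewidth 3.
One optimal decomposition is:
Bags: B1 = {9, 10, 12, 13}  B2 = {1, 9, 10, 13}  B3 = {1, 10, 11, 13}  B4 = {1, 11, 13, 14}  B5 = {0, 1, 11, 14}  B6 = {0, 5, 11, 14}  B7 = {0, 5, 8, 14}  B8 = {0, 4, 5, 8}  B9 = {2, 4, 5, 8}  B10 = {2, 4, 6, 8}  B11 = {2, 4, 6, 7}  B12 = {2, 3, 6, 7}
Tree: B1–B2, B2–B3, B3–B4, B4–B5, B5–B6, B6–B7, B7–B8, B8–B9, B9–B10, B10–B11, B11–B12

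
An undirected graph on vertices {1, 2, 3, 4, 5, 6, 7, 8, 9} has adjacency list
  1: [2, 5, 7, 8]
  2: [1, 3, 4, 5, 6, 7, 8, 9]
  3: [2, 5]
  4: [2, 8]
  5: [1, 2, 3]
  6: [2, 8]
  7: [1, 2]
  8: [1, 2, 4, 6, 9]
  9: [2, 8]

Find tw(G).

2

A width-2 tree decomposition is:
Bags: B1 = {2, 8, 9}  B2 = {1, 2, 8}  B3 = {2, 6, 8}  B4 = {2, 4, 8}  B5 = {1, 2, 7}  B6 = {1, 2, 5}  B7 = {2, 3, 5}
Tree: B1–B2, B2–B3, B3–B4, B2–B5, B5–B6, B6–B7
The largest bag has 3 vertices, giving width 2; this decomposition certifies tw(G) ≤ 2. Conversely, {1, 2, 8} is a clique of size 3, and the vertices of any clique must share a bag in every tree decomposition; so some bag has ≥ 3 vertices and tw(G) ≥ 2. Hence tw(G) = 2 exactly.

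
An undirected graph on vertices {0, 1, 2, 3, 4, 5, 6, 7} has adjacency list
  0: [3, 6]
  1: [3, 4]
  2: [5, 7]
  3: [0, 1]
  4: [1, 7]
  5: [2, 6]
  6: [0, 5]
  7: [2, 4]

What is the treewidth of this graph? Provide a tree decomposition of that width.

Treewidth 2.
One optimal decomposition is:
Bags: B1 = {0, 1, 3}  B2 = {0, 1, 6}  B3 = {1, 5, 6}  B4 = {1, 2, 5}  B5 = {1, 2, 7}  B6 = {1, 4, 7}
Tree: B1–B2, B2–B3, B3–B4, B4–B5, B5–B6

Every bag has size at most 3, so the width is 3 − 1 = 2 and tw(G) ≤ 2. For the lower bound, G contains the cycle 1–3–0–6–5–2–7–4–1, so G is not a forest; only forests have treewidth ≤ 1, hence tw(G) ≥ 2. The upper and lower bounds meet at 2, so that is the treewidth.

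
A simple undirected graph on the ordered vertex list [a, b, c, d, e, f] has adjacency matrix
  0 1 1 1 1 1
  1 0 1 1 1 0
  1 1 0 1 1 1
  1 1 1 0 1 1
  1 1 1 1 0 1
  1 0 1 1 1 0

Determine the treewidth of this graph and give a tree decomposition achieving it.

Treewidth 4.
Bags: B1 = {a, b, c, d, e}  B2 = {a, c, d, e, f}
Tree: B1–B2

The largest bag has 5 vertices, giving width 4; this decomposition certifies tw(G) ≤ 4. On the other hand G contains the 5-clique {a, c, d, e, f}. A clique must lie in a single bag of any decomposition, so no decomposition can have width below 4. The upper and lower bounds meet at 4, so that is the treewidth.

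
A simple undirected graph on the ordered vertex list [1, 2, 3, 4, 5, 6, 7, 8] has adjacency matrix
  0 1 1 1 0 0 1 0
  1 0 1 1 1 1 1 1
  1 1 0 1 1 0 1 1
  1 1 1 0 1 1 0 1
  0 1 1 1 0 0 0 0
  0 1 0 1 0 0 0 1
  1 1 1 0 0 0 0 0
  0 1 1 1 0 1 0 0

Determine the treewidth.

3

A width-3 tree decomposition is:
Bags: B1 = {1, 2, 3, 4}  B2 = {2, 3, 4, 5}  B3 = {2, 3, 4, 8}  B4 = {1, 2, 3, 7}  B5 = {2, 4, 6, 8}
Tree: B1–B2, B1–B3, B1–B4, B3–B5
The largest bag has 4 vertices, giving width 3; this decomposition certifies tw(G) ≤ 3. Conversely, {2, 3, 4, 8} is a clique of size 4, and the vertices of any clique must share a bag in every tree decomposition; so some bag has ≥ 4 vertices and tw(G) ≥ 3. Combining the bounds, tw(G) = 3.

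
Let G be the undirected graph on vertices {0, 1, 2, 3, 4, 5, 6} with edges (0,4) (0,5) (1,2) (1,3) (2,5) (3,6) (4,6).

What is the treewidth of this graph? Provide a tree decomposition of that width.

Treewidth 2.
Bags: B1 = {0, 4, 6}  B2 = {0, 3, 6}  B3 = {0, 1, 3}  B4 = {0, 1, 2}  B5 = {0, 2, 5}
Tree: B1–B2, B2–B3, B3–B4, B4–B5

Each bag holds 3 vertices, so the decomposition has width 2, which upper-bounds the treewidth. Since 0–4–6–3–1–2–5–0 is a cycle in G, G is not acyclic. Forests are exactly the graphs of treewidth ≤ 1, so tw(G) ≥ 2. Therefore the treewidth is 2.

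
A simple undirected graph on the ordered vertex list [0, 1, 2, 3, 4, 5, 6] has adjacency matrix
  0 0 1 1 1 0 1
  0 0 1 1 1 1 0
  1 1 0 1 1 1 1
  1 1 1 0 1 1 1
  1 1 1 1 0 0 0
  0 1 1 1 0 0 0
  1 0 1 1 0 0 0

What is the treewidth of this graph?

A width-3 tree decomposition is:
Bags: B1 = {1, 2, 3, 4}  B2 = {1, 2, 3, 5}  B3 = {0, 2, 3, 4}  B4 = {0, 2, 3, 6}
Tree: B1–B2, B1–B3, B3–B4
The largest bag has 4 vertices, giving width 3; this decomposition certifies tw(G) ≤ 3. Conversely, {0, 2, 3, 4} is a clique of size 4, and the vertices of any clique must share a bag in every tree decomposition; so some bag has ≥ 4 vertices and tw(G) ≥ 3. Hence tw(G) = 3 exactly.

3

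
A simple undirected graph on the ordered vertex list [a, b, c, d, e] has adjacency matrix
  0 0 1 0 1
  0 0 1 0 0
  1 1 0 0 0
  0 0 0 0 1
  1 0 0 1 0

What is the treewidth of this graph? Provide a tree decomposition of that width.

Treewidth 1.
One such decomposition:
Bags: B1 = {b, c}  B2 = {a, c}  B3 = {a, e}  B4 = {d, e}
Tree: B1–B2, B2–B3, B3–B4

The largest bag has 2 vertices, giving width 1; this decomposition certifies tw(G) ≤ 1. Since G has at least one edge (e.g. b–c), it is not an edgeless graph, so tw(G) ≥ 1. Therefore the treewidth is 1.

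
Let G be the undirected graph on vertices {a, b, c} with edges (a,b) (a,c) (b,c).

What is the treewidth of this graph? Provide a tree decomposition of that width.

A single bag containing all 3 vertices is trivially a valid decomposition of width 2. For the lower bound, the 3 vertices {a, b, c} are pairwise adjacent, and any tree decomposition puts a clique entirely inside one bag — forcing width ≥ 2. Therefore the treewidth is 2.

Treewidth 2.
Bags: B1 = {a, b, c}
Tree: (single bag)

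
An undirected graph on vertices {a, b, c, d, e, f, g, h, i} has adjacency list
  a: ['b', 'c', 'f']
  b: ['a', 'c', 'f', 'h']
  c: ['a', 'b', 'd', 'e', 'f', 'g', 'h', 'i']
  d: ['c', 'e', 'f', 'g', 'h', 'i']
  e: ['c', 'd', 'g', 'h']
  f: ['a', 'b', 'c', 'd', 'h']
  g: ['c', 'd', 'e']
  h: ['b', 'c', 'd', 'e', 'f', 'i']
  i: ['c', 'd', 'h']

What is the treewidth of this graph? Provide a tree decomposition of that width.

Treewidth 3.
One optimal decomposition is:
Bags: B1 = {c, d, e, h}  B2 = {c, d, f, h}  B3 = {c, d, h, i}  B4 = {b, c, f, h}  B5 = {c, d, e, g}  B6 = {a, b, c, f}
Tree: B1–B2, B1–B3, B2–B4, B1–B5, B4–B6

Every bag has size at most 4, so the width is 4 − 1 = 3 and tw(G) ≤ 3. For the lower bound, the 4 vertices {c, d, e, g} are pairwise adjacent, and any tree decomposition puts a clique entirely inside one bag — forcing width ≥ 3. Combining the bounds, tw(G) = 3.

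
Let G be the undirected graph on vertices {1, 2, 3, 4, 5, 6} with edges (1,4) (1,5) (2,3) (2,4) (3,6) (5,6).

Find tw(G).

2

A width-2 tree decomposition is:
Bags: B1 = {1, 2, 4}  B2 = {1, 2, 3}  B3 = {1, 3, 6}  B4 = {1, 5, 6}
Tree: B1–B2, B2–B3, B3–B4
The largest bag has 3 vertices, giving width 2; this decomposition certifies tw(G) ≤ 2. For the lower bound, G contains the cycle 1–4–2–3–6–5–1, so G is not a forest; only forests have treewidth ≤ 1, hence tw(G) ≥ 2. The upper and lower bounds meet at 2, so that is the treewidth.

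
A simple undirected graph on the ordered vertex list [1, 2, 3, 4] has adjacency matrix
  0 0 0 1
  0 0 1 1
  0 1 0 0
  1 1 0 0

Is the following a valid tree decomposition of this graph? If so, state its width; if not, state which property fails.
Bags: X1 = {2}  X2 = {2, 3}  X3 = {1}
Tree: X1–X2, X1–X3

No — vertex 4 appears in no bag.

A tree decomposition must satisfy three properties: every vertex lies in some bag; for every edge, both endpoints lie together in some bag; and for every vertex, the bags containing it form a connected subtree. Here vertex 4 appears in no bag, so the decomposition is invalid.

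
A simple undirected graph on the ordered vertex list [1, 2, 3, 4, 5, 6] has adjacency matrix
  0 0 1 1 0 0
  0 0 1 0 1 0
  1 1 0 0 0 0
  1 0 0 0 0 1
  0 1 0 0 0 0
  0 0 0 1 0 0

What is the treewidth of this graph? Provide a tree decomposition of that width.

Treewidth 1.
One optimal decomposition is:
Bags: B1 = {4, 6}  B2 = {1, 4}  B3 = {1, 3}  B4 = {2, 3}  B5 = {2, 5}
Tree: B1–B2, B2–B3, B3–B4, B4–B5

Each bag holds 2 vertices, so the decomposition has width 1, which upper-bounds the treewidth. G has an edge, so its treewidth is at least 1. Therefore the treewidth is 1.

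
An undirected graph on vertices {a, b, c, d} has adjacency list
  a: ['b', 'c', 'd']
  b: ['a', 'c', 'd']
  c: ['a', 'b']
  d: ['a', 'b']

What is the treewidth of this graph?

2

A width-2 tree decomposition is:
Bags: B1 = {a, b, c}  B2 = {a, b, d}
Tree: B1–B2
Every bag has size at most 3, so the width is 3 − 1 = 2 and tw(G) ≤ 2. Conversely, {a, b, d} is a clique of size 3, and the vertices of any clique must share a bag in every tree decomposition; so some bag has ≥ 3 vertices and tw(G) ≥ 2. Therefore the treewidth is 2.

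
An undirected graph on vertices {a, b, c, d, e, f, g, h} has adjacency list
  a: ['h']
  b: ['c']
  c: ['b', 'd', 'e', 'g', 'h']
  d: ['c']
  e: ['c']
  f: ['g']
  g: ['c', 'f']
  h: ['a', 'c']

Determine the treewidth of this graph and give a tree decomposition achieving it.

Treewidth 1.
One optimal decomposition is:
Bags: B1 = {c, d}  B2 = {c, h}  B3 = {a, h}  B4 = {c, g}  B5 = {c, e}  B6 = {f, g}  B7 = {b, c}
Tree: B1–B2, B2–B3, B2–B4, B4–B5, B4–B6, B1–B7

Every bag has size at most 2, so the width is 2 − 1 = 1 and tw(G) ≤ 1. Any graph with an edge has treewidth ≥ 1, and G has the edge d–c. Combining the bounds, tw(G) = 1.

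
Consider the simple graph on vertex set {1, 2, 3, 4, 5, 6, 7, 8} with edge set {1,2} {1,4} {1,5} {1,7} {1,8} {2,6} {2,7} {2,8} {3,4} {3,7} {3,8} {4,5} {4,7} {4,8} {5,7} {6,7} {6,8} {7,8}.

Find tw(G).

3

A width-3 tree decomposition is:
Bags: B1 = {1, 4, 7, 8}  B2 = {1, 4, 5, 7}  B3 = {1, 2, 7, 8}  B4 = {2, 6, 7, 8}  B5 = {3, 4, 7, 8}
Tree: B1–B2, B1–B3, B3–B4, B1–B5
Each bag holds 4 vertices, so the decomposition has width 3, which upper-bounds the treewidth. On the other hand G contains the 4-clique {1, 2, 7, 8}. A clique must lie in a single bag of any decomposition, so no decomposition can have width below 3. Therefore the treewidth is 3.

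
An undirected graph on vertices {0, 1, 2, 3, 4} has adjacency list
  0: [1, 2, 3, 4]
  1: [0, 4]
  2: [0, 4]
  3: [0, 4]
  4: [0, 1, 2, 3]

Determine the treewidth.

2

A width-2 tree decomposition is:
Bags: B1 = {0, 3, 4}  B2 = {0, 2, 4}  B3 = {0, 1, 4}
Tree: B1–B2, B1–B3
The largest bag has 3 vertices, giving width 2; this decomposition certifies tw(G) ≤ 2. For the lower bound, the 3 vertices {0, 1, 4} are pairwise adjacent, and any tree decomposition puts a clique entirely inside one bag — forcing width ≥ 2. Therefore the treewidth is 2.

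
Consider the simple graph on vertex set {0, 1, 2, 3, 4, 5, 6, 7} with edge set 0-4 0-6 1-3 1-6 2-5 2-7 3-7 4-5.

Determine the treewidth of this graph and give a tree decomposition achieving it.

The largest bag has 3 vertices, giving width 2; this decomposition certifies tw(G) ≤ 2. For the lower bound, G contains the cycle 5–4–0–6–1–3–7–2–5, so G is not a forest; only forests have treewidth ≤ 1, hence tw(G) ≥ 2. Combining the bounds, tw(G) = 2.

Treewidth 2.
One optimal decomposition is:
Bags: B1 = {0, 4, 5}  B2 = {0, 5, 6}  B3 = {1, 5, 6}  B4 = {1, 3, 5}  B5 = {3, 5, 7}  B6 = {2, 5, 7}
Tree: B1–B2, B2–B3, B3–B4, B4–B5, B5–B6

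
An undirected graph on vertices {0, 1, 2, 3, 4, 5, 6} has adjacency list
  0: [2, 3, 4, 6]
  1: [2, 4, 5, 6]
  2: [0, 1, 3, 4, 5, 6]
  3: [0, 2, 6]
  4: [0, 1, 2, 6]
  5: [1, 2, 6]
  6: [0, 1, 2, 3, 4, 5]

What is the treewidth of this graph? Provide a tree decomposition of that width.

Treewidth 3.
Bags: B1 = {0, 2, 4, 6}  B2 = {1, 2, 4, 6}  B3 = {1, 2, 5, 6}  B4 = {0, 2, 3, 6}
Tree: B1–B2, B2–B3, B1–B4

Each bag holds 4 vertices, so the decomposition has width 3, which upper-bounds the treewidth. Conversely, {0, 2, 3, 6} is a clique of size 4, and the vertices of any clique must share a bag in every tree decomposition; so some bag has ≥ 4 vertices and tw(G) ≥ 3. Hence tw(G) = 3 exactly.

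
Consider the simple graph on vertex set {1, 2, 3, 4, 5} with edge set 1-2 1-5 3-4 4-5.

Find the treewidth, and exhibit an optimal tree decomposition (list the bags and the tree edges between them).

Treewidth 1.
One optimal decomposition is:
Bags: B1 = {1, 5}  B2 = {4, 5}  B3 = {3, 4}  B4 = {1, 2}
Tree: B1–B2, B2–B3, B1–B4

Every bag has size at most 2, so the width is 2 − 1 = 1 and tw(G) ≤ 1. Since G has at least one edge (e.g. 5–1), it is not an edgeless graph, so tw(G) ≥ 1. The upper and lower bounds meet at 1, so that is the treewidth.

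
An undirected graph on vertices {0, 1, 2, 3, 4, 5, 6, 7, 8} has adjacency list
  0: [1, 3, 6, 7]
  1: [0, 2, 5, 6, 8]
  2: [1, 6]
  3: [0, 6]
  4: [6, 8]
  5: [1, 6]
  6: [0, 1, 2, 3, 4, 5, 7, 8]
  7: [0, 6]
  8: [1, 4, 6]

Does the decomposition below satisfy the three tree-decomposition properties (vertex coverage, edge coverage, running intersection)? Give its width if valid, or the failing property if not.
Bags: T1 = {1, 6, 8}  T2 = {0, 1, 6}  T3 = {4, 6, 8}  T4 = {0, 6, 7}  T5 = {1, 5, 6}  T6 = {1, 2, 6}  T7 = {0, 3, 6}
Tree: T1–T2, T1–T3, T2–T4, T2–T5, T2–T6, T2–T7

Yes; width 2.

Checking the three conditions: (i) the bags cover all of {0, 1, 2, 3, 4, 5, 6, 7, 8}; (ii) for each edge, some bag contains both endpoints; (iii) the bags containing any fixed vertex form a subtree. All hold, so the decomposition is valid with width 3 − 1 = 2.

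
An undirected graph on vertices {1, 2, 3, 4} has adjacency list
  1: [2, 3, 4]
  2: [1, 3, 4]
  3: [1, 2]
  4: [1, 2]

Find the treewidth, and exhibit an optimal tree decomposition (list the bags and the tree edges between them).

Treewidth 2.
Bags: B1 = {1, 2, 4}  B2 = {1, 2, 3}
Tree: B1–B2

Each bag holds 3 vertices, so the decomposition has width 2, which upper-bounds the treewidth. Conversely, {1, 2, 3} is a clique of size 3, and the vertices of any clique must share a bag in every tree decomposition; so some bag has ≥ 3 vertices and tw(G) ≥ 2. Hence tw(G) = 2 exactly.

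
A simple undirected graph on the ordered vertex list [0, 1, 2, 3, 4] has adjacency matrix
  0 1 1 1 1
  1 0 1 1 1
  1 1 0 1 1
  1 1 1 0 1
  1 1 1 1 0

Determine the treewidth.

4

A width-4 tree decomposition is:
Bags: B1 = {0, 1, 2, 3, 4}
Tree: (single bag)
A single bag containing all 5 vertices is trivially a valid decomposition of width 4. For the lower bound, the 5 vertices {0, 1, 2, 3, 4} are pairwise adjacent, and any tree decomposition puts a clique entirely inside one bag — forcing width ≥ 4. Combining the bounds, tw(G) = 4.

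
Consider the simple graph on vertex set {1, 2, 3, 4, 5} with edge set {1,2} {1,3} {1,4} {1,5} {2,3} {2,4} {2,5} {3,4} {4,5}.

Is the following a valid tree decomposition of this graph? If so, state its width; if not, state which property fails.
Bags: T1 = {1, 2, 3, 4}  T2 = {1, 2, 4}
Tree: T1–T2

A tree decomposition must satisfy three properties: every vertex lies in some bag; for every edge, both endpoints lie together in some bag; and for every vertex, the bags containing it form a connected subtree. Here vertex 5 appears in no bag, so the decomposition is invalid.

No — vertex 5 appears in no bag.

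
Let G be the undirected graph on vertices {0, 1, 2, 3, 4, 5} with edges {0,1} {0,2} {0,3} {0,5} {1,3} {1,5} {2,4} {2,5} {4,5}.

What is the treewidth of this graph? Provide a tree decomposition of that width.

Every bag has size at most 3, so the width is 3 − 1 = 2 and tw(G) ≤ 2. On the other hand G contains the 3-clique {0, 1, 3}. A clique must lie in a single bag of any decomposition, so no decomposition can have width below 2. Hence tw(G) = 2 exactly.

Treewidth 2.
One such decomposition:
Bags: B1 = {0, 1, 3}  B2 = {0, 1, 5}  B3 = {0, 2, 5}  B4 = {2, 4, 5}
Tree: B1–B2, B2–B3, B3–B4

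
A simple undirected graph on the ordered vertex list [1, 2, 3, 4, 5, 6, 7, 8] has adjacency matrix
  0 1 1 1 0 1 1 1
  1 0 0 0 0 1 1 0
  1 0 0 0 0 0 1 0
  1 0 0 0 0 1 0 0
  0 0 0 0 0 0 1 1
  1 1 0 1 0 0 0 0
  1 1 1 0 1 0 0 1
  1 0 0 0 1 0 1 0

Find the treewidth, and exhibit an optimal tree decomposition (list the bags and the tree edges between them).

Every bag has size at most 3, so the width is 3 − 1 = 2 and tw(G) ≤ 2. Conversely, {1, 4, 6} is a clique of size 3, and the vertices of any clique must share a bag in every tree decomposition; so some bag has ≥ 3 vertices and tw(G) ≥ 2. Therefore the treewidth is 2.

Treewidth 2.
Bags: B1 = {1, 2, 7}  B2 = {1, 7, 8}  B3 = {1, 2, 6}  B4 = {1, 3, 7}  B5 = {1, 4, 6}  B6 = {5, 7, 8}
Tree: B1–B2, B1–B3, B2–B4, B3–B5, B2–B6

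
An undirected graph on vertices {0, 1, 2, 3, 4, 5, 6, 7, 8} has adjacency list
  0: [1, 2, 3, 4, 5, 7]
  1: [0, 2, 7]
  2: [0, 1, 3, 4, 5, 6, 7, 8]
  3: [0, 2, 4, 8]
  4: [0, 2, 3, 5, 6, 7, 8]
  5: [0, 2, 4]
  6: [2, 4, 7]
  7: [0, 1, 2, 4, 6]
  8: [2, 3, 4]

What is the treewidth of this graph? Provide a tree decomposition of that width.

Each bag holds 4 vertices, so the decomposition has width 3, which upper-bounds the treewidth. On the other hand G contains the 4-clique {0, 1, 2, 7}. A clique must lie in a single bag of any decomposition, so no decomposition can have width below 3. Combining the bounds, tw(G) = 3.

Treewidth 3.
One optimal decomposition is:
Bags: B1 = {0, 2, 4, 7}  B2 = {0, 2, 3, 4}  B3 = {0, 2, 4, 5}  B4 = {0, 1, 2, 7}  B5 = {2, 4, 6, 7}  B6 = {2, 3, 4, 8}
Tree: B1–B2, B1–B3, B1–B4, B1–B5, B2–B6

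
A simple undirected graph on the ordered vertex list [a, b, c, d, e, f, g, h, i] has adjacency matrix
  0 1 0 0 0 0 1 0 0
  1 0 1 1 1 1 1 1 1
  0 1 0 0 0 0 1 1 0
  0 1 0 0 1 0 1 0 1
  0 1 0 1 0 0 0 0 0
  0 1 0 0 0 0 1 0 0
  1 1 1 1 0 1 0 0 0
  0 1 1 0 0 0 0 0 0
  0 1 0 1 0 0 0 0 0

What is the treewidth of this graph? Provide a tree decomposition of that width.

The largest bag has 3 vertices, giving width 2; this decomposition certifies tw(G) ≤ 2. On the other hand G contains the 3-clique {b, d, g}. A clique must lie in a single bag of any decomposition, so no decomposition can have width below 2. Combining the bounds, tw(G) = 2.

Treewidth 2.
One such decomposition:
Bags: B1 = {b, f, g}  B2 = {b, d, g}  B3 = {b, d, e}  B4 = {b, c, g}  B5 = {b, c, h}  B6 = {a, b, g}  B7 = {b, d, i}
Tree: B1–B2, B2–B3, B2–B4, B4–B5, B4–B6, B2–B7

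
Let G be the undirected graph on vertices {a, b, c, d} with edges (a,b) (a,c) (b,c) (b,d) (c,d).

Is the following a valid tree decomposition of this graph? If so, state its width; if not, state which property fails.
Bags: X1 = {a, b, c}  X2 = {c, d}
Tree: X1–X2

A tree decomposition must satisfy three properties: every vertex lies in some bag; for every edge, both endpoints lie together in some bag; and for every vertex, the bags containing it form a connected subtree. Here edge (b,d) lies in no bag, so the decomposition is invalid.

No — edge (b,d) lies in no bag.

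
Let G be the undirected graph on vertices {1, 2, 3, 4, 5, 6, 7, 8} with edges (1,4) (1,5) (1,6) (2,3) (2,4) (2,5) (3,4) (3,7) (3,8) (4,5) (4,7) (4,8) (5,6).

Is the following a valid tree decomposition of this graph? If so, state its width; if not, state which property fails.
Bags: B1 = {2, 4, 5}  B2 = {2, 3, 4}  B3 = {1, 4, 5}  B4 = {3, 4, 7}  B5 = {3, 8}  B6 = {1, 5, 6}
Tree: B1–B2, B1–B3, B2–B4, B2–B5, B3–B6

No — edge (4,8) lies in no bag.

A tree decomposition must satisfy three properties: every vertex lies in some bag; for every edge, both endpoints lie together in some bag; and for every vertex, the bags containing it form a connected subtree. Here edge (4,8) lies in no bag, so the decomposition is invalid.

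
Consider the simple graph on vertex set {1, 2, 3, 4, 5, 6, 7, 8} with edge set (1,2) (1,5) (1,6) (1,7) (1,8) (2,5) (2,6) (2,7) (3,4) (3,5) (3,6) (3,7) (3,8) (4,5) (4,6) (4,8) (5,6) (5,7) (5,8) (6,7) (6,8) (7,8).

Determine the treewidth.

4

A width-4 tree decomposition is:
Bags: B1 = {3, 5, 6, 7, 8}  B2 = {1, 5, 6, 7, 8}  B3 = {1, 2, 5, 6, 7}  B4 = {3, 4, 5, 6, 8}
Tree: B1–B2, B2–B3, B1–B4
The largest bag has 5 vertices, giving width 4; this decomposition certifies tw(G) ≤ 4. Conversely, {3, 4, 5, 6, 8} is a clique of size 5, and the vertices of any clique must share a bag in every tree decomposition; so some bag has ≥ 5 vertices and tw(G) ≥ 4. Combining the bounds, tw(G) = 4.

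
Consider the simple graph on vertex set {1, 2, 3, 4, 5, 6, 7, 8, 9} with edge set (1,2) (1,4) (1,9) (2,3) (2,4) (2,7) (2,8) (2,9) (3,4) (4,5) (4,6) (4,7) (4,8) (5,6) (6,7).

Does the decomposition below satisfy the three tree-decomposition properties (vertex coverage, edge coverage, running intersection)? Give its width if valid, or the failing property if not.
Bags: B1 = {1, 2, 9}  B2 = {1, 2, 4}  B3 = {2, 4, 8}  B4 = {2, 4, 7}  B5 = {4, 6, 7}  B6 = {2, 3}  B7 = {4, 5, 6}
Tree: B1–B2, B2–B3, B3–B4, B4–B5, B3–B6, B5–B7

No — edge (4,3) lies in no bag.

A tree decomposition must satisfy three properties: every vertex lies in some bag; for every edge, both endpoints lie together in some bag; and for every vertex, the bags containing it form a connected subtree. Here edge (4,3) lies in no bag, so the decomposition is invalid.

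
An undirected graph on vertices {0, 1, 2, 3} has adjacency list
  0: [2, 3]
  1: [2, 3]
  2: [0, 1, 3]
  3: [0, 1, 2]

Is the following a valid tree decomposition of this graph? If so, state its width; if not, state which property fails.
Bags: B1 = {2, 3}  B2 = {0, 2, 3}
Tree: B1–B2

A tree decomposition must satisfy three properties: every vertex lies in some bag; for every edge, both endpoints lie together in some bag; and for every vertex, the bags containing it form a connected subtree. Here vertex 1 appears in no bag, so the decomposition is invalid.

No — vertex 1 appears in no bag.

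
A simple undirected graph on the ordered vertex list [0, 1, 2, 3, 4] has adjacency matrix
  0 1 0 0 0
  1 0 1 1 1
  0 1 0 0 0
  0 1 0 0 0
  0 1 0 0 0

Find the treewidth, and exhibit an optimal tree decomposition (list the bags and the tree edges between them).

Treewidth 1.
One such decomposition:
Bags: B1 = {0, 1}  B2 = {1, 2}  B3 = {1, 4}  B4 = {1, 3}
Tree: B1–B2, B1–B3, B1–B4

The largest bag has 2 vertices, giving width 1; this decomposition certifies tw(G) ≤ 1. Any graph with an edge has treewidth ≥ 1, and G has the edge 1–0. Combining the bounds, tw(G) = 1.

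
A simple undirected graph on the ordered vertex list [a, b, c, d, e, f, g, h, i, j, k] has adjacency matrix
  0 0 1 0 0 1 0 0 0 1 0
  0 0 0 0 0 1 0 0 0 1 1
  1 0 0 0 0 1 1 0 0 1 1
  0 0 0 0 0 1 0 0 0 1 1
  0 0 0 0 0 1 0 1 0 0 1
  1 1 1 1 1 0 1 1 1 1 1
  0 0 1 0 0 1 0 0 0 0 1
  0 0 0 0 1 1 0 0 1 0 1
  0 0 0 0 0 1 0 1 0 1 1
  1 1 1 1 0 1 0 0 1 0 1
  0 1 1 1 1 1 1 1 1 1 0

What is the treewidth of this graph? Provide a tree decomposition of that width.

The largest bag has 4 vertices, giving width 3; this decomposition certifies tw(G) ≤ 3. On the other hand G contains the 4-clique {a, c, f, j}. A clique must lie in a single bag of any decomposition, so no decomposition can have width below 3. Therefore the treewidth is 3.

Treewidth 3.
Bags: B1 = {f, i, j, k}  B2 = {c, f, j, k}  B3 = {c, f, g, k}  B4 = {b, f, j, k}  B5 = {f, h, i, k}  B6 = {d, f, j, k}  B7 = {a, c, f, j}  B8 = {e, f, h, k}
Tree: B1–B2, B2–B3, B1–B4, B1–B5, B1–B6, B2–B7, B5–B8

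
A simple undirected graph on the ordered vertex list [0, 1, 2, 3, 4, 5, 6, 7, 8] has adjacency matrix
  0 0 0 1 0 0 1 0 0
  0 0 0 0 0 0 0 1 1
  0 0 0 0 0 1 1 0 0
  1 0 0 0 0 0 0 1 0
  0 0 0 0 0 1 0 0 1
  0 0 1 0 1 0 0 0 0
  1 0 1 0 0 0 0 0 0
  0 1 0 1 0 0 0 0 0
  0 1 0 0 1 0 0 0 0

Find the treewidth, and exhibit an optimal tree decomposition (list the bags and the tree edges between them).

Treewidth 2.
Bags: B1 = {4, 5, 8}  B2 = {2, 5, 8}  B3 = {2, 6, 8}  B4 = {0, 6, 8}  B5 = {0, 3, 8}  B6 = {3, 7, 8}  B7 = {1, 7, 8}
Tree: B1–B2, B2–B3, B3–B4, B4–B5, B5–B6, B6–B7

Every bag has size at most 3, so the width is 3 − 1 = 2 and tw(G) ≤ 2. The edges 8–4–5–2–6–0–3–7–1–8 form a cycle, so G is not a tree and its treewidth is at least 2. Therefore the treewidth is 2.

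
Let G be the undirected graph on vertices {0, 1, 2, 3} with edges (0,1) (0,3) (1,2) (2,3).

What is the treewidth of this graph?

2

A width-2 tree decomposition is:
Bags: B1 = {0, 1, 3}  B2 = {1, 2, 3}
Tree: B1–B2
Each bag holds 3 vertices, so the decomposition has width 2, which upper-bounds the treewidth. For the lower bound, G contains the cycle 3–0–1–2–3, so G is not a forest; only forests have treewidth ≤ 1, hence tw(G) ≥ 2. Therefore the treewidth is 2.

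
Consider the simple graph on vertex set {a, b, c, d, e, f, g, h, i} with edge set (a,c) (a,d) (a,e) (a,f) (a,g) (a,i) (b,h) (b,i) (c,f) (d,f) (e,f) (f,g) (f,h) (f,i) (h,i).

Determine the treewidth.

2

A width-2 tree decomposition is:
Bags: B1 = {a, c, f}  B2 = {a, d, f}  B3 = {a, f, i}  B4 = {f, h, i}  B5 = {b, h, i}  B6 = {a, f, g}  B7 = {a, e, f}
Tree: B1–B2, B2–B3, B3–B4, B4–B5, B3–B6, B3–B7
Every bag has size at most 3, so the width is 3 − 1 = 2 and tw(G) ≤ 2. On the other hand G contains the 3-clique {f, h, i}. A clique must lie in a single bag of any decomposition, so no decomposition can have width below 2. The upper and lower bounds meet at 2, so that is the treewidth.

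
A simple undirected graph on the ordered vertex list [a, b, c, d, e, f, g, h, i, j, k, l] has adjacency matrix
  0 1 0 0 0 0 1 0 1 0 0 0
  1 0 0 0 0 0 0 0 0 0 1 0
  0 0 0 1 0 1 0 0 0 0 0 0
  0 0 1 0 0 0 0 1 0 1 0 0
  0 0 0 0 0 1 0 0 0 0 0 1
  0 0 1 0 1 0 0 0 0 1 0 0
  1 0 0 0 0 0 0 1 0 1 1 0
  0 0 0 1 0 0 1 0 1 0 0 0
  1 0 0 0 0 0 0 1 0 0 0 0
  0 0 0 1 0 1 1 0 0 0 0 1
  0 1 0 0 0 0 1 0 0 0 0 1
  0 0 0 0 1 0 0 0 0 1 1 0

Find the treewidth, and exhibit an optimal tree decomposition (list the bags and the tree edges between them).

Every bag has size at most 4, so the width is 4 − 1 = 3 and tw(G) ≤ 3. For the lower bound: the 4 vertex sets {c,e,f}, {d}, {j}, {g,h,k,l} are disjoint, each induces a connected subgraph, and every pair is joined by at least one edge of G. Contracting each set to a single vertex therefore yields K_{4} as a minor, and since treewidth is minor-monotone, tw(G) ≥ tw(K_{4}) = 3. Therefore the treewidth is 3.

Treewidth 3.
One optimal decomposition is:
Bags: B1 = {c, d, e, f}  B2 = {d, e, f, j}  B3 = {d, e, j, l}  B4 = {d, h, j, l}  B5 = {g, h, j, l}  B6 = {g, h, k, l}  B7 = {g, h, i, k}  B8 = {a, g, i, k}  B9 = {a, b, i, k}
Tree: B1–B2, B2–B3, B3–B4, B4–B5, B5–B6, B6–B7, B7–B8, B8–B9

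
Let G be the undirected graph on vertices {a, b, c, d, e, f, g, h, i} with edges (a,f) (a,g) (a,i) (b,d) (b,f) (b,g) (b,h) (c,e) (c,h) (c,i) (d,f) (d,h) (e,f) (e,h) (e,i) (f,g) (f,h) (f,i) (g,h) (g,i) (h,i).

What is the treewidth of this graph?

A width-3 tree decomposition is:
Bags: B1 = {a, f, g, i}  B2 = {f, g, h, i}  B3 = {e, f, h, i}  B4 = {b, f, g, h}  B5 = {b, d, f, h}  B6 = {c, e, h, i}
Tree: B1–B2, B2–B3, B2–B4, B4–B5, B3–B6
Each bag holds 4 vertices, so the decomposition has width 3, which upper-bounds the treewidth. Conversely, {c, e, h, i} is a clique of size 4, and the vertices of any clique must share a bag in every tree decomposition; so some bag has ≥ 4 vertices and tw(G) ≥ 3. Combining the bounds, tw(G) = 3.

3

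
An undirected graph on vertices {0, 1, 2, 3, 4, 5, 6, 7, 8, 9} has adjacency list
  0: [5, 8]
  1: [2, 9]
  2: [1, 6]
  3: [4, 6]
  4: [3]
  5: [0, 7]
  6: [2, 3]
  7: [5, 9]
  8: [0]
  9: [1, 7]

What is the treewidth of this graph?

1

A width-1 tree decomposition is:
Bags: B1 = {3, 4}  B2 = {3, 6}  B3 = {2, 6}  B4 = {1, 2}  B5 = {1, 9}  B6 = {7, 9}  B7 = {5, 7}  B8 = {0, 5}  B9 = {0, 8}
Tree: B1–B2, B2–B3, B3–B4, B4–B5, B5–B6, B6–B7, B7–B8, B8–B9
Every bag has size at most 2, so the width is 2 − 1 = 1 and tw(G) ≤ 1. Since G has at least one edge (e.g. 4–3), it is not an edgeless graph, so tw(G) ≥ 1. Hence tw(G) = 1 exactly.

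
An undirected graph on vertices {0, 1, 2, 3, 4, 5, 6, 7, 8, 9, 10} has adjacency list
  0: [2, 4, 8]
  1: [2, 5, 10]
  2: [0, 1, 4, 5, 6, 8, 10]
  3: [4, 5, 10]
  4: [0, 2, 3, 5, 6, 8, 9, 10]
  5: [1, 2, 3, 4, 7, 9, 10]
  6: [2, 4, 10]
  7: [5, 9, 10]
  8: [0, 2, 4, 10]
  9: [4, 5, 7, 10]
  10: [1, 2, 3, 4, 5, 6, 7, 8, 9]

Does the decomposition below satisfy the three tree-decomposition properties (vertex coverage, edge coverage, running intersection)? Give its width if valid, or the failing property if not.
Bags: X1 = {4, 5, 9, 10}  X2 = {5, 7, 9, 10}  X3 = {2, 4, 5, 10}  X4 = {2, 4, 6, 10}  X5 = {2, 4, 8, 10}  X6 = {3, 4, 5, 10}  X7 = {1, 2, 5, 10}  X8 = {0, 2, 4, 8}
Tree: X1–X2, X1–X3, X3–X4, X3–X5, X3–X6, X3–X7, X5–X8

Yes; width 3.

Vertex coverage: the bags together contain {0, 1, 2, 3, 4, 5, 6, 7, 8, 9, 10}, the full vertex set. Edge coverage: each edge of G has both endpoints in at least one bag. Running intersection: for every vertex, the bags containing it form a connected subtree. All three properties hold, so this is a valid tree decomposition of width max|bag| − 1 = 3, and hence tw(G) ≤ 3.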